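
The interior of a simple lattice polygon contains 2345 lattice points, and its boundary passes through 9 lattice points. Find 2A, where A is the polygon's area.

4697

Pick's theorem states A = I + B/2 − 1, so A = 2345 + 9/2 − 1 = 4697/2.
Hence 2A = 4697.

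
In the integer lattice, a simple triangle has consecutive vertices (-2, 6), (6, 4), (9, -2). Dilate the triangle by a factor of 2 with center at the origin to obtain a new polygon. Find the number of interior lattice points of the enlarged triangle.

The shoelace formula gives twice the area as |((-2)·4 − 6·6) + (6·(-2) − 9·4) + (9·6 − (-2)·(-2))| = 42, so the area is 21.
Along each edge there are gcd(|Δx|,|Δy|)+1 lattice points, so counting each shared vertex once the boundary has gcd(8,2) + gcd(3,6) + gcd(11,8) = 2+3+1 = 6.
Scaling by 2 multiplies the area by 2² = 4 (so the new area is 84) and multiplies the boundary lattice-point count by 2, giving 12.
By Pick's theorem, the interior count of the dilated polygon is 84 − 12/2 + 1 = 79.

79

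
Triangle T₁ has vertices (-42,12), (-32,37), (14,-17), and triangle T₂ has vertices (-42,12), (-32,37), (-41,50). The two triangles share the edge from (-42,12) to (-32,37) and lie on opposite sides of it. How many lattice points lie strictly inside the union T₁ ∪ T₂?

The union is the simple quadrilateral with vertices (-42,12), (14,-17), (-32,37), (-41,50) in order.
The shoelace formula gives twice the area as |((-42)·(-17) − 14·12) + (14·37 − (-32)·(-17)) + ((-32)·50 − (-41)·37) + ((-41)·12 − (-42)·50)| = 2045, so the area is 2045/2.
Along each edge there are gcd(|Δx|,|Δy|)+1 lattice points, so counting each shared vertex once the boundary has gcd(56,29) + gcd(46,54) + gcd(9,13) + gcd(1,38) = 1+2+1+1 = 5.
By Pick's theorem I = A − B/2 + 1 = 2045/2 − 5/2 + 1 = 1021.

1021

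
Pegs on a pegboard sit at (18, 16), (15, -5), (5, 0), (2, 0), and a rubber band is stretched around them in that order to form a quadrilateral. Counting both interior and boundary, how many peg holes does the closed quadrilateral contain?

151

By the shoelace formula, twice the signed area is |(18·(-5) − 15·16) + (15·0 − 5·(-5)) + (5·0 − 2·0) + (2·16 − 18·0)| = 273, so the area is 273/2.
Summing gcd(|Δx|,|Δy|) over the edges gives the boundary count: gcd(3,21) + gcd(10,5) + gcd(3,0) + gcd(16,16) = 3+5+3+16 = 27.
Pick's theorem gives I = A − B/2 + 1 = 273/2 − 27/2 + 1 = 124, so the closed region contains I + B = 124 + 27 = 151 lattice points.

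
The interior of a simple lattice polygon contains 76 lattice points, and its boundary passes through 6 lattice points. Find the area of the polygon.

By Pick's theorem, A = I + B/2 − 1 = 76 + 6/2 − 1 = 78.

78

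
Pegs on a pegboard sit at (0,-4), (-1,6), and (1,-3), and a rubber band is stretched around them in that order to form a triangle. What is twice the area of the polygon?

11

By the shoelace formula, twice the signed area is |(0·6 − (-1)·(-4)) + ((-1)·(-3) − 1·6) + (1·(-4) − 0·(-3))| = 11, so the area is 11/2.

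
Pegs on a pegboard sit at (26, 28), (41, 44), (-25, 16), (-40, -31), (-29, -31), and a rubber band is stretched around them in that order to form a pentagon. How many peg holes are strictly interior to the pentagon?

Using the shoelace formula, 2A = |(26·44 − 41·28) + (41·16 − (-25)·44) + ((-25)·(-31) − (-40)·16) + ((-40)·(-31) − (-29)·(-31)) + ((-29)·28 − 26·(-31))| = 3502, so the area is 1751.
Along each edge there are gcd(|Δx|,|Δy|)+1 lattice points, so counting each shared vertex once the boundary has gcd(15,16) + gcd(66,28) + gcd(15,47) + gcd(11,0) + gcd(55,59) = 1+2+1+11+1 = 16.
By Pick's theorem A = I + B/2 − 1, so I = 1751 − 16/2 + 1 = 1744.

1744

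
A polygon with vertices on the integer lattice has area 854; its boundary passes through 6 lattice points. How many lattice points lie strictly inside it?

852

Pick's theorem A = I + B/2 − 1 rearranges to I = A − B/2 + 1 = 854 − 6/2 + 1 = 852.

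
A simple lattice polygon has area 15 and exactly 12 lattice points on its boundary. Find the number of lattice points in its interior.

10

Pick's theorem A = I + B/2 − 1 rearranges to I = A − B/2 + 1 = 15 − 12/2 + 1 = 10.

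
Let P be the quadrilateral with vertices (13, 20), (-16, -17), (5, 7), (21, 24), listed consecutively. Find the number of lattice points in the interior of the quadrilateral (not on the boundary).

73

By the shoelace formula, twice the signed area is |[13·(-17) − (-16)·20] + [(-16)·7 − 5·(-17)] + [5·24 − 21·7] + [21·20 − 13·24]| = 153, so the area is 153/2.
Summing gcd(|Δx|,|Δy|) over the edges gives the boundary count: gcd(29,37) + gcd(21,24) + gcd(16,17) + gcd(8,4) = 1+3+1+4 = 9.
By Pick's theorem A = I + B/2 − 1, so I = 153/2 − 9/2 + 1 = 73.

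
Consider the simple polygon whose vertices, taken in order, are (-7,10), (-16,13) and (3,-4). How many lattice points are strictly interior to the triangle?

By the shoelace formula, twice the signed area is |((-7)·13 − (-16)·10) + ((-16)·(-4) − 3·13) + (3·10 − (-7)·(-4))| = 96, so the area is 48.
Summing gcd(|Δx|,|Δy|) over the edges gives the boundary count: gcd(9,3) + gcd(19,17) + gcd(10,14) = 3+1+2 = 6.
By Pick's theorem A = I + B/2 − 1, so I = 48 − 6/2 + 1 = 46.

46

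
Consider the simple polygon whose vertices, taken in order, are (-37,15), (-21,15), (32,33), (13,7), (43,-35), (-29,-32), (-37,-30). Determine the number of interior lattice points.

3336

Using the shoelace formula, 2A = |[(-37)·15 − (-21)·15] + [(-21)·33 − 32·15] + [32·7 − 13·33] + [13·(-35) − 43·7] + [43·(-32) − (-29)·(-35)] + [(-29)·(-30) − (-37)·(-32)] + [(-37)·15 − (-37)·(-30)]| = 6744, so the area is 3372.
Summing gcd(|Δx|,|Δy|) over the edges gives the boundary count: gcd(16,0) + gcd(53,18) + gcd(19,26) + gcd(30,42) + gcd(72,3) + gcd(8,2) + gcd(0,45) = 16+1+1+6+3+2+45 = 74.
By Pick's theorem A = I + B/2 − 1, so I = 3372 − 74/2 + 1 = 3336.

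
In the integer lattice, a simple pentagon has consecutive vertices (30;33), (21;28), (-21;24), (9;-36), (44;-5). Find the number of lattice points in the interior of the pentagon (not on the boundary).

2443

By the shoelace formula, twice the signed area is |[30·28 − 21·33] + [21·24 − (-21)·28] + [(-21)·(-36) − 9·24] + [9·(-5) − 44·(-36)] + [44·33 − 30·(-5)]| = 4920, so the area is 2460.
Summing gcd(|Δx|,|Δy|) over the edges gives the boundary count: gcd(9,5) + gcd(42,4) + gcd(30,60) + gcd(35,31) + gcd(14,38) = 1+2+30+1+2 = 36.
Pick's theorem gives I = A − B/2 + 1 = 2460 − 36/2 + 1 = 2443.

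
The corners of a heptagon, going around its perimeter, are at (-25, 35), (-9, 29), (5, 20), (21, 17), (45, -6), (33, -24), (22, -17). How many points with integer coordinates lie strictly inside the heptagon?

By the shoelace formula, twice the signed area is |[(-25)·29 − (-9)·35] + [(-9)·20 − 5·29] + [5·17 − 21·20] + [21·(-6) − 45·17] + [45·(-24) − 33·(-6)] + [33·(-17) − 22·(-24)] + [22·35 − (-25)·(-17)]| = 2531, so the area is 1265.5.
The number of boundary lattice points is Σ gcd(|Δx|,|Δy|) = gcd(16,6) + gcd(14,9) + gcd(16,3) + gcd(24,23) + gcd(12,18) + gcd(11,7) + gcd(47,52) = 2+1+1+1+6+1+1 = 13.
By Pick's theorem A = I + B/2 − 1, so I = 1265.5 − 13/2 + 1 = 1260.

1260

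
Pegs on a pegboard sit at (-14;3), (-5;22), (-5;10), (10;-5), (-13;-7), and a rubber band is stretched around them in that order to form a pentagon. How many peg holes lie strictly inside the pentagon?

276

The shoelace formula gives twice the area as |[(-14)·22 − (-5)·3] + [(-5)·10 − (-5)·22] + [(-5)·(-5) − 10·10] + [10·(-7) − (-13)·(-5)] + [(-13)·3 − (-14)·(-7)]| = 580, so the area is 290.
Summing gcd(|Δx|,|Δy|) over the edges gives the boundary count: gcd(9,19) + gcd(0,12) + gcd(15,15) + gcd(23,2) + gcd(1,10) = 1+12+15+1+1 = 30.
Pick's theorem gives I = A − B/2 + 1 = 290 − 30/2 + 1 = 276.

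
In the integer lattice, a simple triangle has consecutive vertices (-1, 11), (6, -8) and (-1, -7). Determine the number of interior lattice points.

The shoelace formula gives twice the area as |((-1)·(-8) − 6·11) + (6·(-7) − (-1)·(-8)) + ((-1)·11 − (-1)·(-7))| = 126, so the area is 63.
Summing gcd(|Δx|,|Δy|) over the edges gives the boundary count: gcd(7,19) + gcd(7,1) + gcd(0,18) = 1+1+18 = 20.
Pick's theorem gives I = A − B/2 + 1 = 63 − 20/2 + 1 = 54.

54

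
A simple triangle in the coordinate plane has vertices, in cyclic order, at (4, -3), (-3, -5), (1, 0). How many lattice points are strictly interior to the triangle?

By the shoelace formula, twice the signed area is |(4·(-5) − (-3)·(-3)) + ((-3)·0 − 1·(-5)) + (1·(-3) − 4·0)| = 27, so the area is 27/2.
Summing gcd(|Δx|,|Δy|) over the edges gives the boundary count: gcd(7,2) + gcd(4,5) + gcd(3,3) = 1+1+3 = 5.
Pick's theorem gives I = A − B/2 + 1 = 27/2 − 5/2 + 1 = 12.

12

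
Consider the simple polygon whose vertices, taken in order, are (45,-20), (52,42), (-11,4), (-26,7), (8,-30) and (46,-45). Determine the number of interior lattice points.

3235

Using the shoelace formula, 2A = |[45·42 − 52·(-20)] + [52·4 − (-11)·42] + [(-11)·7 − (-26)·4] + [(-26)·(-30) − 8·7] + [8·(-45) − 46·(-30)] + [46·(-20) − 45·(-45)]| = 6476, so the area is 3238.
Along each edge there are gcd(|Δx|,|Δy|)+1 lattice points, so counting each shared vertex once the boundary has gcd(7,62) + gcd(63,38) + gcd(15,3) + gcd(34,37) + gcd(38,15) + gcd(1,25) = 1+1+3+1+1+1 = 8.
By Pick's theorem A = I + B/2 − 1, so I = 3238 − 8/2 + 1 = 3235.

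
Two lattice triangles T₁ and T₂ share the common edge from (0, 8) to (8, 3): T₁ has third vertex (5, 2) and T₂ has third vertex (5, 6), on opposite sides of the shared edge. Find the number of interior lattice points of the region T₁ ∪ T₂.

The union is the simple quadrilateral with vertices (0, 8), (5, 2), (8, 3), (5, 6) in order.
The shoelace formula gives twice the area as |(0·2 − 5·8) + (5·3 − 8·2) + (8·6 − 5·3) + (5·8 − 0·6)| = 32, so the area is 16.
Along each edge there are gcd(|Δx|,|Δy|)+1 lattice points, so counting each shared vertex once the boundary has gcd(5,6) + gcd(3,1) + gcd(3,3) + gcd(5,2) = 1+1+3+1 = 6.
By Pick's theorem I = A − B/2 + 1 = 16 − 6/2 + 1 = 14.

14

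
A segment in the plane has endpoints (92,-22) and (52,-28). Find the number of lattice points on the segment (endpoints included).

The number of lattice points on a segment between lattice points is gcd(|Δx|,|Δy|) + 1 = gcd(40,6) + 1 = 2 + 1 = 3.

3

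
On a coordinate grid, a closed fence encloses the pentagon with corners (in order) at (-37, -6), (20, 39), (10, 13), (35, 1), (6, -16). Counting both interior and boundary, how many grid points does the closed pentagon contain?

The shoelace formula gives twice the area as |((-37)·39 − 20·(-6)) + (20·13 − 10·39) + (10·1 − 35·13) + (35·(-16) − 6·1) + (6·(-6) − (-37)·(-16))| = 3092, so the area is 1546.
Summing gcd(|Δx|,|Δy|) over the edges gives the boundary count: gcd(57,45) + gcd(10,26) + gcd(25,12) + gcd(29,17) + gcd(43,10) = 3+2+1+1+1 = 8.
Pick's theorem gives I = A − B/2 + 1 = 1546 − 8/2 + 1 = 1543, so the closed region contains I + B = 1543 + 8 = 1551 lattice points.

1551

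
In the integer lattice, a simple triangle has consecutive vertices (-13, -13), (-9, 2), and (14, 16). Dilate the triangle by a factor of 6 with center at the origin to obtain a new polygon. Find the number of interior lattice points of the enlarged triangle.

5194

The shoelace formula gives twice the area as |[(-13)·2 − (-9)·(-13)] + [(-9)·16 − 14·2] + [14·(-13) − (-13)·16]| = 289, so the area is 289/2.
Along each edge there are gcd(|Δx|,|Δy|)+1 lattice points, so counting each shared vertex once the boundary has gcd(4,15) + gcd(23,14) + gcd(27,29) = 1+1+1 = 3.
Scaling by 6 multiplies the area by 6² = 36 (so the new area is 5202) and multiplies the boundary lattice-point count by 6, giving 18.
By Pick's theorem, the interior count of the dilated polygon is 5202 − 18/2 + 1 = 5194.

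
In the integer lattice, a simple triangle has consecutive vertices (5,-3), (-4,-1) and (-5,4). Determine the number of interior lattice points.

21

The shoelace formula gives twice the area as |(5·(-1) − (-4)·(-3)) + ((-4)·4 − (-5)·(-1)) + ((-5)·(-3) − 5·4)| = 43, so the area is 43/2.
Along each edge there are gcd(|Δx|,|Δy|)+1 lattice points, so counting each shared vertex once the boundary has gcd(9,2) + gcd(1,5) + gcd(10,7) = 1+1+1 = 3.
By Pick's theorem A = I + B/2 − 1, so I = 43/2 − 3/2 + 1 = 21.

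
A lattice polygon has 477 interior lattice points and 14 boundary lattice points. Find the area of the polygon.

By Pick's theorem, A = I + B/2 − 1 = 477 + 14/2 − 1 = 483.

483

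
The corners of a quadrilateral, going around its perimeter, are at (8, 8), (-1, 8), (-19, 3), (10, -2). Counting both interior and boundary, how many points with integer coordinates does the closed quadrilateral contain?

The shoelace formula gives twice the area as |(8·8 − (-1)·8) + ((-1)·3 − (-19)·8) + ((-19)·(-2) − 10·3) + (10·8 − 8·(-2))| = 325, so the area is 325/2.
The number of boundary lattice points is Σ gcd(|Δx|,|Δy|) = gcd(9,0) + gcd(18,5) + gcd(29,5) + gcd(2,10) = 9+1+1+2 = 13.
Pick's theorem gives I = A − B/2 + 1 = 325/2 − 13/2 + 1 = 157, so the closed region contains I + B = 157 + 13 = 170 lattice points.

170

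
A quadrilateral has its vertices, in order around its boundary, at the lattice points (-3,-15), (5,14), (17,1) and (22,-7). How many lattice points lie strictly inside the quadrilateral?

The shoelace formula gives twice the area as |[(-3)·14 − 5·(-15)] + [5·1 − 17·14] + [17·(-7) − 22·1] + [22·(-15) − (-3)·(-7)]| = 692, so the area is 346.
Summing gcd(|Δx|,|Δy|) over the edges gives the boundary count: gcd(8,29) + gcd(12,13) + gcd(5,8) + gcd(25,8) = 1+1+1+1 = 4.
Pick's theorem gives I = A − B/2 + 1 = 346 − 4/2 + 1 = 345.

345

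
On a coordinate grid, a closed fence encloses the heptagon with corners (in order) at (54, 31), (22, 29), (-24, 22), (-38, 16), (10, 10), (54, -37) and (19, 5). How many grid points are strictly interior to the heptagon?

The shoelace formula gives twice the area as |[54·29 − 22·31] + [22·22 − (-24)·29] + [(-24)·16 − (-38)·22] + [(-38)·10 − 10·16] + [10·(-37) − 54·10] + [54·5 − 19·(-37)] + [19·31 − 54·5]| = 2358, so the area is 1179.
Summing gcd(|Δx|,|Δy|) over the edges gives the boundary count: gcd(32,2) + gcd(46,7) + gcd(14,6) + gcd(48,6) + gcd(44,47) + gcd(35,42) + gcd(35,26) = 2+1+2+6+1+7+1 = 20.
By Pick's theorem A = I + B/2 − 1, so I = 1179 − 20/2 + 1 = 1170.

1170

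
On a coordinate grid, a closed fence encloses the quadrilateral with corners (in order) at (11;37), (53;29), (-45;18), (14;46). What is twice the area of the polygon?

1693

Using the shoelace formula, 2A = |(11·29 − 53·37) + (53·18 − (-45)·29) + ((-45)·46 − 14·18) + (14·37 − 11·46)| = 1693, so the area is 1693/2.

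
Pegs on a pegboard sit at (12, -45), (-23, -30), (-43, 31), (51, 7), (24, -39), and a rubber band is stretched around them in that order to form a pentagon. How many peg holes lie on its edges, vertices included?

Summing gcd(|Δx|,|Δy|) over the edges gives the boundary count: gcd(35,15) + gcd(20,61) + gcd(94,24) + gcd(27,46) + gcd(12,6) = 5+1+2+1+6 = 15.

15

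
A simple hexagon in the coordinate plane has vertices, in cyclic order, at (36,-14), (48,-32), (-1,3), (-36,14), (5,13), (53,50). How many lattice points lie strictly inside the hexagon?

The shoelace formula gives twice the area as |[36·(-32) − 48·(-14)] + [48·3 − (-1)·(-32)] + [(-1)·14 − (-36)·3] + [(-36)·13 − 5·14] + [5·50 − 53·13] + [53·(-14) − 36·50]| = 3793, so the area is 3793/2.
Along each edge there are gcd(|Δx|,|Δy|)+1 lattice points, so counting each shared vertex once the boundary has gcd(12,18) + gcd(49,35) + gcd(35,11) + gcd(41,1) + gcd(48,37) + gcd(17,64) = 6+7+1+1+1+1 = 17.
By Pick's theorem A = I + B/2 − 1, so I = 3793/2 − 17/2 + 1 = 1889.

1889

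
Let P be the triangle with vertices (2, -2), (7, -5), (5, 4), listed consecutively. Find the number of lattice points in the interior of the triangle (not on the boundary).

Using the shoelace formula, 2A = |(2·(-5) − 7·(-2)) + (7·4 − 5·(-5)) + (5·(-2) − 2·4)| = 39, so the area is 39/2.
The number of boundary lattice points is Σ gcd(|Δx|,|Δy|) = gcd(5,3) + gcd(2,9) + gcd(3,6) = 1+1+3 = 5.
Pick's theorem gives I = A − B/2 + 1 = 39/2 − 5/2 + 1 = 18.

18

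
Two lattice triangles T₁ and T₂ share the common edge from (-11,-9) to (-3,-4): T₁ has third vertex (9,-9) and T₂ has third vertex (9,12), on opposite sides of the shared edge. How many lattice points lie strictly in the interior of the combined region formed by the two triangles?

The union is the simple quadrilateral with vertices (-11,-9), (9,-9), (-3,-4), (9,12) in order.
The shoelace formula gives twice the area as |((-11)·(-9) − 9·(-9)) + (9·(-4) − (-3)·(-9)) + ((-3)·12 − 9·(-4)) + (9·(-9) − (-11)·12)| = 168, so the area is 84.
The number of boundary lattice points is Σ gcd(|Δx|,|Δy|) = gcd(20,0) + gcd(12,5) + gcd(12,16) + gcd(20,21) = 20+1+4+1 = 26.
By Pick's theorem I = A − B/2 + 1 = 84 − 26/2 + 1 = 72.

72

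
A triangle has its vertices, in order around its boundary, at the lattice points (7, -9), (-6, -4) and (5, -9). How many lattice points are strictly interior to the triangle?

Using the shoelace formula, 2A = |[7·(-4) − (-6)·(-9)] + [(-6)·(-9) − 5·(-4)] + [5·(-9) − 7·(-9)]| = 10, so the area is 5.
Summing gcd(|Δx|,|Δy|) over the edges gives the boundary count: gcd(13,5) + gcd(11,5) + gcd(2,0) = 1+1+2 = 4.
Pick's theorem gives I = A − B/2 + 1 = 5 − 4/2 + 1 = 4.

4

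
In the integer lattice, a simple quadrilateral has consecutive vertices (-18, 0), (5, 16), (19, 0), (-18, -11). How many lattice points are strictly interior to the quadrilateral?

493

The shoelace formula gives twice the area as |((-18)·16 − 5·0) + (5·0 − 19·16) + (19·(-11) − (-18)·0) + ((-18)·0 − (-18)·(-11))| = 999, so the area is 499.5.
The number of boundary lattice points is Σ gcd(|Δx|,|Δy|) = gcd(23,16) + gcd(14,16) + gcd(37,11) + gcd(0,11) = 1+2+1+11 = 15.
By Pick's theorem A = I + B/2 − 1, so I = 499.5 − 15/2 + 1 = 493.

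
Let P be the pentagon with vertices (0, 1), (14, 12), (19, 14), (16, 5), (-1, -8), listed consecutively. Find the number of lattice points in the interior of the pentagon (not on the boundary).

By the shoelace formula, twice the signed area is |[0·12 − 14·1] + [14·14 − 19·12] + [19·5 − 16·14] + [16·(-8) − (-1)·5] + [(-1)·1 − 0·(-8)]| = 299, so the area is 299/2.
Summing gcd(|Δx|,|Δy|) over the edges gives the boundary count: gcd(14,11) + gcd(5,2) + gcd(3,9) + gcd(17,13) + gcd(1,9) = 1+1+3+1+1 = 7.
By Pick's theorem A = I + B/2 − 1, so I = 299/2 − 7/2 + 1 = 147.

147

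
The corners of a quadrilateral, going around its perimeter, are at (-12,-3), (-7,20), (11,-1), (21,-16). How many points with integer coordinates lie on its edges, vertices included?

Summing gcd(|Δx|,|Δy|) over the edges gives the boundary count: gcd(5,23) + gcd(18,21) + gcd(10,15) + gcd(33,13) = 1+3+5+1 = 10.

10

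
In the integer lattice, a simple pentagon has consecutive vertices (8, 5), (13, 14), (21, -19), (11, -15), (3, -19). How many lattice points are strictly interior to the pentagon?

295

The shoelace formula gives twice the area as |[8·14 − 13·5] + [13·(-19) − 21·14] + [21·(-15) − 11·(-19)] + [11·(-19) − 3·(-15)] + [3·5 − 8·(-19)]| = 597, so the area is 597/2.
The number of boundary lattice points is Σ gcd(|Δx|,|Δy|) = gcd(5,9) + gcd(8,33) + gcd(10,4) + gcd(8,4) + gcd(5,24) = 1+1+2+4+1 = 9.
By Pick's theorem A = I + B/2 − 1, so I = 597/2 − 9/2 + 1 = 295.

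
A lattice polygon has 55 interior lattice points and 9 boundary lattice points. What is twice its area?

117

Pick's theorem states A = I + B/2 − 1, so A = 55 + 9/2 − 1 = 117/2.
Hence 2A = 117.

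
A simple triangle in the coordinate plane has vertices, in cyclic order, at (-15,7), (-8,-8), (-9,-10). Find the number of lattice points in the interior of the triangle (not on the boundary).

The shoelace formula gives twice the area as |((-15)·(-8) − (-8)·7) + ((-8)·(-10) − (-9)·(-8)) + ((-9)·7 − (-15)·(-10))| = 29, so the area is 14.5.
Summing gcd(|Δx|,|Δy|) over the edges gives the boundary count: gcd(7,15) + gcd(1,2) + gcd(6,17) = 1+1+1 = 3.
Pick's theorem gives I = A − B/2 + 1 = 14.5 − 3/2 + 1 = 14.

14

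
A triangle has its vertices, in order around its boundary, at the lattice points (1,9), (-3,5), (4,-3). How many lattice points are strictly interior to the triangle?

27

By the shoelace formula, twice the signed area is |[1·5 − (-3)·9] + [(-3)·(-3) − 4·5] + [4·9 − 1·(-3)]| = 60, so the area is 30.
Along each edge there are gcd(|Δx|,|Δy|)+1 lattice points, so counting each shared vertex once the boundary has gcd(4,4) + gcd(7,8) + gcd(3,12) = 4+1+3 = 8.
By Pick's theorem A = I + B/2 − 1, so I = 30 − 8/2 + 1 = 27.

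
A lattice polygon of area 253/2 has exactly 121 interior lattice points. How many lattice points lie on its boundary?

13

Pick's theorem gives A = I + B/2 − 1, so B = 2(A − I + 1) = 2(253/2 − 121 + 1) = 13.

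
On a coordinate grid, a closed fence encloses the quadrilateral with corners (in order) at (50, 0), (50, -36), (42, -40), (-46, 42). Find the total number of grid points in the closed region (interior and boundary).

2257

By the shoelace formula, twice the signed area is |(50·(-36) − 50·0) + (50·(-40) − 42·(-36)) + (42·42 − (-46)·(-40)) + ((-46)·0 − 50·42)| = 4464, so the area is 2232.
The number of boundary lattice points is Σ gcd(|Δx|,|Δy|) = gcd(0,36) + gcd(8,4) + gcd(88,82) + gcd(96,42) = 36+4+2+6 = 48.
Pick's theorem gives I = A − B/2 + 1 = 2232 − 48/2 + 1 = 2209, so the closed region contains I + B = 2209 + 48 = 2257 lattice points.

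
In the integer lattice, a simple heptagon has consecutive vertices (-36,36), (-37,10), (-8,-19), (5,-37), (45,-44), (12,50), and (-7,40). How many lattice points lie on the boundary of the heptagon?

The number of boundary lattice points is Σ gcd(|Δx|,|Δy|) = gcd(1,26) + gcd(29,29) + gcd(13,18) + gcd(40,7) + gcd(33,94) + gcd(19,10) + gcd(29,4) = 1+29+1+1+1+1+1 = 35.

35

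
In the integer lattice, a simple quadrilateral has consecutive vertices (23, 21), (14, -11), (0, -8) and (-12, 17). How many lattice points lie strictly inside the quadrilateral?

698

The shoelace formula gives twice the area as |(23·(-11) − 14·21) + (14·(-8) − 0·(-11)) + (0·17 − (-12)·(-8)) + ((-12)·21 − 23·17)| = 1398, so the area is 699.
The number of boundary lattice points is Σ gcd(|Δx|,|Δy|) = gcd(9,32) + gcd(14,3) + gcd(12,25) + gcd(35,4) = 1+1+1+1 = 4.
Pick's theorem gives I = A − B/2 + 1 = 699 − 4/2 + 1 = 698.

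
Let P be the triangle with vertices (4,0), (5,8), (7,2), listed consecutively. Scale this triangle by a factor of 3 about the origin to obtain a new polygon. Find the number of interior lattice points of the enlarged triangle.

94

By the shoelace formula, twice the signed area is |[4·8 − 5·0] + [5·2 − 7·8] + [7·0 − 4·2]| = 22, so the area is 11.
The number of boundary lattice points is Σ gcd(|Δx|,|Δy|) = gcd(1,8) + gcd(2,6) + gcd(3,2) = 1+2+1 = 4.
Scaling by 3 multiplies the area by 3² = 9 (so the new area is 99) and multiplies the boundary lattice-point count by 3, giving 12.
By Pick's theorem, the interior count of the dilated polygon is 99 − 12/2 + 1 = 94.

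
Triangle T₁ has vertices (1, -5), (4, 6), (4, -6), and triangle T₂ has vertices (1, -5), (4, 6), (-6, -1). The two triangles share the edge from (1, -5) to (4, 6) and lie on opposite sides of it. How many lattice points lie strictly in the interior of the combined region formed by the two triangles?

The union is the simple quadrilateral with vertices (1, -5), (4, -6), (4, 6), (-6, -1) in order.
Using the shoelace formula, 2A = |(1·(-6) − 4·(-5)) + (4·6 − 4·(-6)) + (4·(-1) − (-6)·6) + ((-6)·(-5) − 1·(-1))| = 125, so the area is 125/2.
Summing gcd(|Δx|,|Δy|) over the edges gives the boundary count: gcd(3,1) + gcd(0,12) + gcd(10,7) + gcd(7,4) = 1+12+1+1 = 15.
By Pick's theorem I = A − B/2 + 1 = 125/2 − 15/2 + 1 = 56.

56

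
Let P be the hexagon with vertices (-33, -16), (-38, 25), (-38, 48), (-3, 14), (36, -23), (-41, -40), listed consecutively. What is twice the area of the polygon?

6177

By the shoelace formula, twice the signed area is |((-33)·25 − (-38)·(-16)) + ((-38)·48 − (-38)·25) + ((-38)·14 − (-3)·48) + ((-3)·(-23) − 36·14) + (36·(-40) − (-41)·(-23)) + ((-41)·(-16) − (-33)·(-40))| = 6177, so the area is 6177/2.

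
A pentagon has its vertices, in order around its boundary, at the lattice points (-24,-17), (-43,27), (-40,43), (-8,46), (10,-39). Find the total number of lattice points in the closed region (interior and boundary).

2453

By the shoelace formula, twice the signed area is |[(-24)·27 − (-43)·(-17)] + [(-43)·43 − (-40)·27] + [(-40)·46 − (-8)·43] + [(-8)·(-39) − 10·46] + [10·(-17) − (-24)·(-39)]| = 4898, so the area is 2449.
The number of boundary lattice points is Σ gcd(|Δx|,|Δy|) = gcd(19,44) + gcd(3,16) + gcd(32,3) + gcd(18,85) + gcd(34,22) = 1+1+1+1+2 = 6.
Pick's theorem gives I = A − B/2 + 1 = 2449 − 6/2 + 1 = 2447, so the closed region contains I + B = 2447 + 6 = 2453 lattice points.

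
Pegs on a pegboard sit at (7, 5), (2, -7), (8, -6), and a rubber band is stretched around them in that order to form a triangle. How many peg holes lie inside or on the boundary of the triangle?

By the shoelace formula, twice the signed area is |(7·(-7) − 2·5) + (2·(-6) − 8·(-7)) + (8·5 − 7·(-6))| = 67, so the area is 33.5.
Summing gcd(|Δx|,|Δy|) over the edges gives the boundary count: gcd(5,12) + gcd(6,1) + gcd(1,11) = 1+1+1 = 3.
Pick's theorem gives I = A − B/2 + 1 = 33.5 − 3/2 + 1 = 33, so the closed region contains I + B = 33 + 3 = 36 lattice points.

36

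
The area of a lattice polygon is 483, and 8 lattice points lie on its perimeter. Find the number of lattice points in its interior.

480

Pick's theorem A = I + B/2 − 1 rearranges to I = A − B/2 + 1 = 483 − 8/2 + 1 = 480.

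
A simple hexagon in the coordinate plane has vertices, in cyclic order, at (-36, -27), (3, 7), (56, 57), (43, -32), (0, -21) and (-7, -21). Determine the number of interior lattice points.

The shoelace formula gives twice the area as |[(-36)·7 − 3·(-27)] + [3·57 − 56·7] + [56·(-32) − 43·57] + [43·(-21) − 0·(-32)] + [0·(-21) − (-7)·(-21)] + [(-7)·(-27) − (-36)·(-21)]| = 6252, so the area is 3126.
Summing gcd(|Δx|,|Δy|) over the edges gives the boundary count: gcd(39,34) + gcd(53,50) + gcd(13,89) + gcd(43,11) + gcd(7,0) + gcd(29,6) = 1+1+1+1+7+1 = 12.
Pick's theorem gives I = A − B/2 + 1 = 3126 − 12/2 + 1 = 3121.

3121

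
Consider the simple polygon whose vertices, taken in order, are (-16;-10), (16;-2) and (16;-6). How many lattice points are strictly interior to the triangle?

57

The shoelace formula gives twice the area as |((-16)·(-2) − 16·(-10)) + (16·(-6) − 16·(-2)) + (16·(-10) − (-16)·(-6))| = 128, so the area is 64.
Along each edge there are gcd(|Δx|,|Δy|)+1 lattice points, so counting each shared vertex once the boundary has gcd(32,8) + gcd(0,4) + gcd(32,4) = 8+4+4 = 16.
By Pick's theorem A = I + B/2 − 1, so I = 64 − 16/2 + 1 = 57.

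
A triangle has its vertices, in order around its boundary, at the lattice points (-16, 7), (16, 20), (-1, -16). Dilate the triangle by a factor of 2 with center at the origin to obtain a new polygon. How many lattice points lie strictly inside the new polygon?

Using the shoelace formula, 2A = |[(-16)·20 − 16·7] + [16·(-16) − (-1)·20] + [(-1)·7 − (-16)·(-16)]| = 931, so the area is 931/2.
Summing gcd(|Δx|,|Δy|) over the edges gives the boundary count: gcd(32,13) + gcd(17,36) + gcd(15,23) = 1+1+1 = 3.
Scaling by 2 multiplies the area by 2² = 4 (so the new area is 1862) and multiplies the boundary lattice-point count by 2, giving 6.
By Pick's theorem, the interior count of the dilated polygon is 1862 − 6/2 + 1 = 1860.

1860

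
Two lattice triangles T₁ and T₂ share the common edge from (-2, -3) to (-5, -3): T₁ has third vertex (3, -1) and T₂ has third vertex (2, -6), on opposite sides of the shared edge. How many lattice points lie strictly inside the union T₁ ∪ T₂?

The union is the simple quadrilateral with vertices (-2, -3), (3, -1), (-5, -3), (2, -6) in order.
The shoelace formula gives twice the area as |((-2)·(-1) − 3·(-3)) + (3·(-3) − (-5)·(-1)) + ((-5)·(-6) − 2·(-3)) + (2·(-3) − (-2)·(-6))| = 15, so the area is 7.5.
Along each edge there are gcd(|Δx|,|Δy|)+1 lattice points, so counting each shared vertex once the boundary has gcd(5,2) + gcd(8,2) + gcd(7,3) + gcd(4,3) = 1+2+1+1 = 5.
By Pick's theorem I = A − B/2 + 1 = 7.5 − 5/2 + 1 = 6.

6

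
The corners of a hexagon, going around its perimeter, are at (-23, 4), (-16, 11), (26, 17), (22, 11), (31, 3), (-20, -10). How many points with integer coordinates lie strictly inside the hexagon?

By the shoelace formula, twice the signed area is |[(-23)·11 − (-16)·4] + [(-16)·17 − 26·11] + [26·11 − 22·17] + [22·3 − 31·11] + [31·(-10) − (-20)·3] + [(-20)·4 − (-23)·(-10)]| = 1670, so the area is 835.
Summing gcd(|Δx|,|Δy|) over the edges gives the boundary count: gcd(7,7) + gcd(42,6) + gcd(4,6) + gcd(9,8) + gcd(51,13) + gcd(3,14) = 7+6+2+1+1+1 = 18.
By Pick's theorem A = I + B/2 − 1, so I = 835 − 18/2 + 1 = 827.

827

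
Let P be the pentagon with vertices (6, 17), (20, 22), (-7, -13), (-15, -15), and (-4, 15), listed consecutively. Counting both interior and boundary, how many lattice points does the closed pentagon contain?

By the shoelace formula, twice the signed area is |[6·22 − 20·17] + [20·(-13) − (-7)·22] + [(-7)·(-15) − (-15)·(-13)] + [(-15)·15 − (-4)·(-15)] + [(-4)·17 − 6·15]| = 847, so the area is 847/2.
Along each edge there are gcd(|Δx|,|Δy|)+1 lattice points, so counting each shared vertex once the boundary has gcd(14,5) + gcd(27,35) + gcd(8,2) + gcd(11,30) + gcd(10,2) = 1+1+2+1+2 = 7.
Pick's theorem gives I = A − B/2 + 1 = 847/2 − 7/2 + 1 = 421, so the closed region contains I + B = 421 + 7 = 428 lattice points.

428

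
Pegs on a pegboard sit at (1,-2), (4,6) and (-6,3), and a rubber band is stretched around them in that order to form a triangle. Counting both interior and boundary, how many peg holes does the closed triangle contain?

The shoelace formula gives twice the area as |(1·6 − 4·(-2)) + (4·3 − (-6)·6) + ((-6)·(-2) − 1·3)| = 71, so the area is 71/2.
Summing gcd(|Δx|,|Δy|) over the edges gives the boundary count: gcd(3,8) + gcd(10,3) + gcd(7,5) = 1+1+1 = 3.
Pick's theorem gives I = A − B/2 + 1 = 71/2 − 3/2 + 1 = 35, so the closed region contains I + B = 35 + 3 = 38 lattice points.

38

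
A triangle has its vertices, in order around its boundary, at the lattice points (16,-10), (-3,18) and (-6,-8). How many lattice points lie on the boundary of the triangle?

4

Summing gcd(|Δx|,|Δy|) over the edges gives the boundary count: gcd(19,28) + gcd(3,26) + gcd(22,2) = 1+1+2 = 4.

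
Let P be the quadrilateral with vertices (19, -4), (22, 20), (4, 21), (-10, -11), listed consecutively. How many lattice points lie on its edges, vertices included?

7

Summing gcd(|Δx|,|Δy|) over the edges gives the boundary count: gcd(3,24) + gcd(18,1) + gcd(14,32) + gcd(29,7) = 3+1+2+1 = 7.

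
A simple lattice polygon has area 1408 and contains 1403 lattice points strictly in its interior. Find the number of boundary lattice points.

Pick's theorem gives A = I + B/2 − 1, so B = 2(A − I + 1) = 2(1408 − 1403 + 1) = 12.

12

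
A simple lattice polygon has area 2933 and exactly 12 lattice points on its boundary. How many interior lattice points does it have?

Pick's theorem A = I + B/2 − 1 rearranges to I = A − B/2 + 1 = 2933 − 12/2 + 1 = 2928.

2928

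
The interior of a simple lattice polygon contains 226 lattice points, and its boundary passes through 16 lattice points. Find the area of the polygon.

233

By Pick's theorem, A = I + B/2 − 1 = 226 + 16/2 − 1 = 233.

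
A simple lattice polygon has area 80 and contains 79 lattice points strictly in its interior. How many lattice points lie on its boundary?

4

Pick's theorem gives A = I + B/2 − 1, so B = 2(A − I + 1) = 2(80 − 79 + 1) = 4.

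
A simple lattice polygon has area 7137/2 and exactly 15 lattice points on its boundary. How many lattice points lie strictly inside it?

Pick's theorem A = I + B/2 − 1 rearranges to I = A − B/2 + 1 = 7137/2 − 15/2 + 1 = 3562.

3562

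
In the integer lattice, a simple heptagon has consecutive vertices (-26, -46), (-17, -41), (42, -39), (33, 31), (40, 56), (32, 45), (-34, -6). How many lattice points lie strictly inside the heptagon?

Using the shoelace formula, 2A = |[(-26)·(-41) − (-17)·(-46)] + [(-17)·(-39) − 42·(-41)] + [42·31 − 33·(-39)] + [33·56 − 40·31] + [40·45 − 32·56] + [32·(-6) − (-34)·45] + [(-34)·(-46) − (-26)·(-6)]| = 8620, so the area is 4310.
Along each edge there are gcd(|Δx|,|Δy|)+1 lattice points, so counting each shared vertex once the boundary has gcd(9,5) + gcd(59,2) + gcd(9,70) + gcd(7,25) + gcd(8,11) + gcd(66,51) + gcd(8,40) = 1+1+1+1+1+3+8 = 16.
Pick's theorem gives I = A − B/2 + 1 = 4310 − 16/2 + 1 = 4303.

4303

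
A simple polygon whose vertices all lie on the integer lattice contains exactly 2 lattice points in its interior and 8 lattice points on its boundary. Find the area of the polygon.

Pick's theorem states A = I + B/2 − 1, so A = 2 + 8/2 − 1 = 5.

5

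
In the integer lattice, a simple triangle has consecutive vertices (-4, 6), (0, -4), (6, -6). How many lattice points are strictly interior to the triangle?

The shoelace formula gives twice the area as |((-4)·(-4) − 0·6) + (0·(-6) − 6·(-4)) + (6·6 − (-4)·(-6))| = 52, so the area is 26.
Along each edge there are gcd(|Δx|,|Δy|)+1 lattice points, so counting each shared vertex once the boundary has gcd(4,10) + gcd(6,2) + gcd(10,12) = 2+2+2 = 6.
By Pick's theorem A = I + B/2 − 1, so I = 26 − 6/2 + 1 = 24.

24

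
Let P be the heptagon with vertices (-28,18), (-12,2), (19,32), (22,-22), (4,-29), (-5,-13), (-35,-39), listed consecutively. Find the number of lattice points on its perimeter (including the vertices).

The number of boundary lattice points is Σ gcd(|Δx|,|Δy|) = gcd(16,16) + gcd(31,30) + gcd(3,54) + gcd(18,7) + gcd(9,16) + gcd(30,26) + gcd(7,57) = 16+1+3+1+1+2+1 = 25.

25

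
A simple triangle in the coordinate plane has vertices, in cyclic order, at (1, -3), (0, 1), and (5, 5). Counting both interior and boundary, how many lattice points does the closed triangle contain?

The shoelace formula gives twice the area as |(1·1 − 0·(-3)) + (0·5 − 5·1) + (5·(-3) − 1·5)| = 24, so the area is 12.
Summing gcd(|Δx|,|Δy|) over the edges gives the boundary count: gcd(1,4) + gcd(5,4) + gcd(4,8) = 1+1+4 = 6.
Pick's theorem gives I = A − B/2 + 1 = 12 − 6/2 + 1 = 10, so the closed region contains I + B = 10 + 6 = 16 lattice points.

16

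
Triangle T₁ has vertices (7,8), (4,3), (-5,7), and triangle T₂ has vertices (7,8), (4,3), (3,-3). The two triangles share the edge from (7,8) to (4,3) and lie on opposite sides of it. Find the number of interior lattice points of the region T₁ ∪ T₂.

34

The union is the simple quadrilateral with vertices (7,8), (-5,7), (4,3), (3,-3) in order.
The shoelace formula gives twice the area as |(7·7 − (-5)·8) + ((-5)·3 − 4·7) + (4·(-3) − 3·3) + (3·8 − 7·(-3))| = 70, so the area is 35.
Summing gcd(|Δx|,|Δy|) over the edges gives the boundary count: gcd(12,1) + gcd(9,4) + gcd(1,6) + gcd(4,11) = 1+1+1+1 = 4.
By Pick's theorem I = A − B/2 + 1 = 35 − 4/2 + 1 = 34.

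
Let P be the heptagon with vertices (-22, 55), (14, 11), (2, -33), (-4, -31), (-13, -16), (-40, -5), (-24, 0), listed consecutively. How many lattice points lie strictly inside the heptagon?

By the shoelace formula, twice the signed area is |[(-22)·11 − 14·55] + [14·(-33) − 2·11] + [2·(-31) − (-4)·(-33)] + [(-4)·(-16) − (-13)·(-31)] + [(-13)·(-5) − (-40)·(-16)] + [(-40)·0 − (-24)·(-5)] + [(-24)·55 − (-22)·0]| = 4044, so the area is 2022.
Along each edge there are gcd(|Δx|,|Δy|)+1 lattice points, so counting each shared vertex once the boundary has gcd(36,44) + gcd(12,44) + gcd(6,2) + gcd(9,15) + gcd(27,11) + gcd(16,5) + gcd(2,55) = 4+4+2+3+1+1+1 = 16.
By Pick's theorem A = I + B/2 − 1, so I = 2022 − 16/2 + 1 = 2015.

2015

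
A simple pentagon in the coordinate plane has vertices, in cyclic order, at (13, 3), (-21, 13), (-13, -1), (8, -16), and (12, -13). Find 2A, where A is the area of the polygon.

931

Using the shoelace formula, 2A = |[13·13 − (-21)·3] + [(-21)·(-1) − (-13)·13] + [(-13)·(-16) − 8·(-1)] + [8·(-13) − 12·(-16)] + [12·3 − 13·(-13)]| = 931, so the area is 931/2.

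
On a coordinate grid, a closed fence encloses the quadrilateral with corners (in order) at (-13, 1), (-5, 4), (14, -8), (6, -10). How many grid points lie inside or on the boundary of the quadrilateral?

143

Using the shoelace formula, 2A = |[(-13)·4 − (-5)·1] + [(-5)·(-8) − 14·4] + [14·(-10) − 6·(-8)] + [6·1 − (-13)·(-10)]| = 279, so the area is 279/2.
The number of boundary lattice points is Σ gcd(|Δx|,|Δy|) = gcd(8,3) + gcd(19,12) + gcd(8,2) + gcd(19,11) = 1+1+2+1 = 5.
Pick's theorem gives I = A − B/2 + 1 = 279/2 − 5/2 + 1 = 138, so the closed region contains I + B = 138 + 5 = 143 lattice points.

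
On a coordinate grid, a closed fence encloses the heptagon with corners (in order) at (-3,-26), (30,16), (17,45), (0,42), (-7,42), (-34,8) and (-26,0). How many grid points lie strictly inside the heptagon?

By the shoelace formula, twice the signed area is |((-3)·16 − 30·(-26)) + (30·45 − 17·16) + (17·42 − 0·45) + (0·42 − (-7)·42) + ((-7)·8 − (-34)·42) + ((-34)·0 − (-26)·8) + ((-26)·(-26) − (-3)·0)| = 5074, so the area is 2537.
Summing gcd(|Δx|,|Δy|) over the edges gives the boundary count: gcd(33,42) + gcd(13,29) + gcd(17,3) + gcd(7,0) + gcd(27,34) + gcd(8,8) + gcd(23,26) = 3+1+1+7+1+8+1 = 22.
By Pick's theorem A = I + B/2 − 1, so I = 2537 − 22/2 + 1 = 2527.

2527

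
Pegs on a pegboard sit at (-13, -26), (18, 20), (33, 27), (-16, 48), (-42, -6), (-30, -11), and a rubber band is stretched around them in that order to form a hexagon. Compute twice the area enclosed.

Using the shoelace formula, 2A = |((-13)·20 − 18·(-26)) + (18·27 − 33·20) + (33·48 − (-16)·27) + ((-16)·(-6) − (-42)·48) + ((-42)·(-11) − (-30)·(-6)) + ((-30)·(-26) − (-13)·(-11))| = 5081, so the area is 2540.5.

5081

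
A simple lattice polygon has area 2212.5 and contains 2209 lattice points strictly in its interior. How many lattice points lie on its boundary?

Pick's theorem gives A = I + B/2 − 1, so B = 2(A − I + 1) = 2(2212.5 − 2209 + 1) = 9.

9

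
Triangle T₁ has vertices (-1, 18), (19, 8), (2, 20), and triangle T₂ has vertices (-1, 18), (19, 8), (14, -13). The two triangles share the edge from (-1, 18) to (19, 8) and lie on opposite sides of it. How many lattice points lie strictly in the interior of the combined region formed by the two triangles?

269

The union is the simple quadrilateral with vertices (-1, 18), (2, 20), (19, 8), (14, -13) in order.
By the shoelace formula, twice the signed area is |((-1)·20 − 2·18) + (2·8 − 19·20) + (19·(-13) − 14·8) + (14·18 − (-1)·(-13))| = 540, so the area is 270.
Along each edge there are gcd(|Δx|,|Δy|)+1 lattice points, so counting each shared vertex once the boundary has gcd(3,2) + gcd(17,12) + gcd(5,21) + gcd(15,31) = 1+1+1+1 = 4.
By Pick's theorem I = A − B/2 + 1 = 270 − 4/2 + 1 = 269.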